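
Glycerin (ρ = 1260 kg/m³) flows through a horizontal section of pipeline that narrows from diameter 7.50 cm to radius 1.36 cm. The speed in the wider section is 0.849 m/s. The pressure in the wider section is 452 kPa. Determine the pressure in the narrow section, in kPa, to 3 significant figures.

Mass conservation (A₁v₁ = A₂v₂) gives v₂ = 0.849 × 44.2/5.81 = 6.45 m/s.
Along the horizontal streamline, P + ½ρv² is constant.
P₂ = P₁ − ½ρ(v₂² − v₁²) = 452000 − ½·1260·(6.45² − 0.849²) = 452000 − 25800 = 426000 Pa.

P₂ = 426 kPa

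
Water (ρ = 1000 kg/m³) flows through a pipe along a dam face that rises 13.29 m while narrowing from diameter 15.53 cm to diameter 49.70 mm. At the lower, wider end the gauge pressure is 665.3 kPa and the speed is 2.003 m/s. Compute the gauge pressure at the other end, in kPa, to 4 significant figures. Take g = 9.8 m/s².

P₂ ≈ 345.8 kPa

Continuity gives A₁v₁ = A₂v₂, so v₂ = (189.4 cm²)/(19.40 cm²) × 2.003 m/s = 19.56 m/s.
Bernoulli: P₁ + ½ρv₁² + ρg h₁ = P₂ + ½ρv₂² + ρg h₂, so P₂ = P₁ + ½ρ(v₁² − v₂²) − ρg(h₂ − h₁).
P₂ = 665300 + ½·1000·(2.003² − 19.56²) − 1000·9.8·(+13.29) = 665300 + (-189200) − (130200) = 345800 Pa.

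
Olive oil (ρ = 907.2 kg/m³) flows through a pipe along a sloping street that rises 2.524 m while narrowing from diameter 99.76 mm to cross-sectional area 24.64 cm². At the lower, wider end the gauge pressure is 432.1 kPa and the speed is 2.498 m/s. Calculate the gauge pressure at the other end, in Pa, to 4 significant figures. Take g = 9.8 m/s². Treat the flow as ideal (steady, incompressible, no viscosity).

P₂ ≈ 384000 Pa

Continuity gives A₁v₁ = A₂v₂, so v₂ = (78.16 cm²)/(24.64 cm²) × 2.498 m/s = 7.924 m/s.
Applying Bernoulli between the two ends and solving for P₂: P₂ = P₁ + ½ρ(v₁² − v₂²) − ρgΔh.
P₂ = 432100 + ½·907.2·(2.498² − 7.924²) − 907.2·9.8·(+2.524) = 432100 + (-25650) − (22440) = 384000 Pa.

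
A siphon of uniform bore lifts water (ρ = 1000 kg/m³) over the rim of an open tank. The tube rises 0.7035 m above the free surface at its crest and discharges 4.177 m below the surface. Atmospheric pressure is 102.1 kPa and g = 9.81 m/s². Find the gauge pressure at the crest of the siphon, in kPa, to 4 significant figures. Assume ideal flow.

Bernoulli surface→outlet gives ½v² = g·h_out, so v = √(2·9.81·4.177) = 9.053 m/s.
With constant cross-section the crest speed equals v; applying Bernoulli from the surface up to the crest, P_top = P_atm − ½ρv² − ρg·h_top.
P_top = 102100 − ½·1000·9.053² − 1000·9.81·0.7035 = 54220 Pa. So P_gauge = P_top − P_atm = -47880 Pa.

P_gauge ≈ -47.88 kPa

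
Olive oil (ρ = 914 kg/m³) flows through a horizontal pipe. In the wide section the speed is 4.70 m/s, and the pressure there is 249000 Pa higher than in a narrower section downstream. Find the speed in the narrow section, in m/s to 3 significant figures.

v₂ = 23.8 m/s

With h₁ = h₂, rearranging Bernoulli gives v₂ = √(v₁² + 2ΔP/ρ).
v₂ = √(4.70² + 2·249000/914) = √(22.1 + 545) = 23.8 m/s.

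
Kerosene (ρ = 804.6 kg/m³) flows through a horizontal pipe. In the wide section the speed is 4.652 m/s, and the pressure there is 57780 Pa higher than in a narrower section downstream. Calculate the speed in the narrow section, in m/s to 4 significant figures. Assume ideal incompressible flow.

With h₁ = h₂, rearranging Bernoulli gives v₂ = √(v₁² + 2ΔP/ρ).
v₂ = √(4.652² + 2·57780/804.6) = √(21.64 + 143.6) = 12.86 m/s.

v₂ = 12.86 m/s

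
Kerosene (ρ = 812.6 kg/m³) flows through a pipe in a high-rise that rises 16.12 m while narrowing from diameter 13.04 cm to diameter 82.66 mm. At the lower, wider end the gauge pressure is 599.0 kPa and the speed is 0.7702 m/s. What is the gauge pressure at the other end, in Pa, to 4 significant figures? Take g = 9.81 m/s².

The volume flow rate is constant, so v₂ = (A₁/A₂)v₁ = (133.6/53.66)·0.7702 = 1.917 m/s.
Energy conservation along the streamline gives P₂ = P₁ − ½ρ(v₂² − v₁²) − ρg(h₂ − h₁).
P₂ = 599000 + ½·812.6·(0.7702² − 1.917²) − 812.6·9.81·(+16.12) = 599000 + (-1252) − (128500) = 469200 Pa.

P₂ ≈ 469200 Pa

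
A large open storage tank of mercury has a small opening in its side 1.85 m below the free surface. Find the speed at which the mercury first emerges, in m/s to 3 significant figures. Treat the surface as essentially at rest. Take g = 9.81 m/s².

With the surface at rest and both surface and jet at atmospheric pressure, Bernoulli gives ρg h = ½ρv², so v = √(2gh) = √(2·9.81·1.85) = 6.02 m/s.

v = 6.02 m/s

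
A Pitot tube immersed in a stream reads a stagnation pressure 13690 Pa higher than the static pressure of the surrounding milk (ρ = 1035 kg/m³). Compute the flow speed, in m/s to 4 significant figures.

The dynamic pressure equals the rise in static pressure at the stagnation point: ΔP = ½ρv².
v = √(2ΔP/ρ) = √(2·13690/1035) = 5.143 m/s.

5.143 m/s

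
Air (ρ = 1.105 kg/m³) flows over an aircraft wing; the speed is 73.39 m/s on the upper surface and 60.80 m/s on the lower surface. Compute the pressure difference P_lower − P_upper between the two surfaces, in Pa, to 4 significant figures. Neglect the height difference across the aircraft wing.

With negligible Δh, P + ½ρv² is constant, so P_low − P_up = ½ρ(v_up² − v_low²).
ΔP = ½·1.105·(73.39² − 60.80²) = 933.4 Pa.

ΔP = 933.4 Pa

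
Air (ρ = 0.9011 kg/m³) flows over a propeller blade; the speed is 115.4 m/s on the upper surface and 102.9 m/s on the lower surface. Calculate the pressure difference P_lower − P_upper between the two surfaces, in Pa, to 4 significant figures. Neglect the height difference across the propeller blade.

With negligible Δh, P + ½ρv² is constant, so P_low − P_up = ½ρ(v_up² − v_low²).
ΔP = ½·0.9011·(115.4² − 102.9²) = 1229 Pa.

1229 Pa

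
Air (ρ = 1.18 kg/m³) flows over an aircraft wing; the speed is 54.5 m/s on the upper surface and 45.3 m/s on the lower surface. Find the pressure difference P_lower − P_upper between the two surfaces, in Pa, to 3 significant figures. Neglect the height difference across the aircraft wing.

With negligible Δh, P + ½ρv² is constant, so P_low − P_up = ½ρ(v_up² − v_low²).
ΔP = ½·1.18·(54.5² − 45.3²) = 542 Pa.

ΔP ≈ 542 Pa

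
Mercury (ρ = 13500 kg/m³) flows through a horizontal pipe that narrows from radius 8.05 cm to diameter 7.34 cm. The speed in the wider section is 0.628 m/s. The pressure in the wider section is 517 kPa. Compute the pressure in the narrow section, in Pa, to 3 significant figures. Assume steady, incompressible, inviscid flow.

P₂ = 458000 Pa

The volume flow rate is constant, so v₂ = (A₁/A₂)v₁ = (204/42.3)·0.628 = 3.02 m/s.
With no height change, Bernoulli's equation is P₁ + ½ρv₁² = P₂ + ½ρv₂².
P₂ = P₁ − ½ρ(v₂² − v₁²) = 517000 − ½·13500·(3.02² − 0.628²) = 517000 − 59000 = 458000 Pa.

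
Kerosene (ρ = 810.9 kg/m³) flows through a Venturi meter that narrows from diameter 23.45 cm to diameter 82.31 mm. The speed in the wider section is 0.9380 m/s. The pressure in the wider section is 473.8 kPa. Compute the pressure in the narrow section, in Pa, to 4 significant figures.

P₂ ≈ 450700 Pa

The volume flow rate is constant, so v₂ = (A₁/A₂)v₁ = (431.9/53.21)·0.9380 = 7.613 m/s.
Along the horizontal streamline, P + ½ρv² is constant.
P₂ = P₁ − ½ρ(v₂² − v₁²) = 473800 − ½·810.9·(7.613² − 0.9380²) = 473800 − 23150 = 450700 Pa.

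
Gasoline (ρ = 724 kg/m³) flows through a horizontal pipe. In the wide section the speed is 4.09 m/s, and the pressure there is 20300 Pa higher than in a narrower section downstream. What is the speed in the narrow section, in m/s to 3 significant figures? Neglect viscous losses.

v₂ ≈ 8.53 m/s

With h₁ = h₂, rearranging Bernoulli gives v₂ = √(v₁² + 2ΔP/ρ).
v₂ = √(4.09² + 2·20300/724) = √(16.7 + 56.1) = 8.53 m/s.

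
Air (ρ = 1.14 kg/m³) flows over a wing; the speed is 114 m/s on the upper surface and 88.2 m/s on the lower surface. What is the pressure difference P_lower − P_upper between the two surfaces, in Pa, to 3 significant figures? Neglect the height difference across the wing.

ΔP = 2970 Pa

With negligible Δh, P + ½ρv² is constant, so P_low − P_up = ½ρ(v_up² − v_low²).
ΔP = ½·1.14·(114² − 88.2²) = 2970 Pa.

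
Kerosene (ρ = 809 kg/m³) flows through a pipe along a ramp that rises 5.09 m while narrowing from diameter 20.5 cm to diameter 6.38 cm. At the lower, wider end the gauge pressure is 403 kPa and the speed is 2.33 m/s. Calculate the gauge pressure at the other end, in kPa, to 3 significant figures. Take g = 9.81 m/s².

Mass conservation (A₁v₁ = A₂v₂) gives v₂ = 2.33 × 330/32.0 = 24.1 m/s.
Applying Bernoulli between the two ends and solving for P₂: P₂ = P₁ + ½ρ(v₁² − v₂²) − ρgΔh.
P₂ = 403000 + ½·809·(2.33² − 24.1²) − 809·9.81·(+5.09) = 403000 + (-232000) − (40400) = 131000 Pa.

P₂ = 131 kPa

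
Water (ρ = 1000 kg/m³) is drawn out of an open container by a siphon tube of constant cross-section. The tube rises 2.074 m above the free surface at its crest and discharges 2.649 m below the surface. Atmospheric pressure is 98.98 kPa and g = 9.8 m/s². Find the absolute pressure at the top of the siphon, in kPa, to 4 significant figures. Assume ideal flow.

Bernoulli surface→outlet gives ½v² = g·h_out, so v = √(2·9.8·2.649) = 7.206 m/s.
With constant cross-section the crest speed equals v; applying Bernoulli from the surface up to the crest, P_top = P_atm − ½ρv² − ρg·h_top.
P_top = 98980 − ½·1000·7.206² − 1000·9.8·2.074 = 52690 Pa.

P_top ≈ 52.69 kPa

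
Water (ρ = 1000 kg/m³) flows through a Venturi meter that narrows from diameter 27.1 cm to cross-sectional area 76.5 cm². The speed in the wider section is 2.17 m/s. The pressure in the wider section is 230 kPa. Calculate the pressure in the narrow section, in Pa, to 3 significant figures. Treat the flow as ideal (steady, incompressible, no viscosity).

The volume flow rate is constant, so v₂ = (A₁/A₂)v₁ = (577/76.5)·2.17 = 16.4 m/s.
The pipe is horizontal, so Bernoulli reduces to P₁ + ½ρv₁² = P₂ + ½ρv₂².
P₂ = P₁ − ½ρ(v₂² − v₁²) = 230000 − ½·1000·(16.4² − 2.17²) = 230000 − 131000 = 98500 Pa.

98500 Pa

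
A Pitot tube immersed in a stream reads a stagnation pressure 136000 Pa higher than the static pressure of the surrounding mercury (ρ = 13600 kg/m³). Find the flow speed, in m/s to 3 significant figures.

Bernoulli between the free stream and the stagnation point: ½ρv² = P_stag − P_static.
v = √(2ΔP/ρ) = √(2·136000/13600) = 4.47 m/s.

4.47 m/s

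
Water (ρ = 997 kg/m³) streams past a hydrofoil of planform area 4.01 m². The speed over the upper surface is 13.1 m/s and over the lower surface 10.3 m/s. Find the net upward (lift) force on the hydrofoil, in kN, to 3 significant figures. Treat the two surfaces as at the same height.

From P + ½ρv² = const at equal height, P_low − P_up = ½ρ(v_up² − v_low²).
ΔP = ½·997·(13.1² − 10.3²) = 32700 Pa.
Lift = ΔP · A = 32700 × 4.01 = 131000 N.

F ≈ 131 kN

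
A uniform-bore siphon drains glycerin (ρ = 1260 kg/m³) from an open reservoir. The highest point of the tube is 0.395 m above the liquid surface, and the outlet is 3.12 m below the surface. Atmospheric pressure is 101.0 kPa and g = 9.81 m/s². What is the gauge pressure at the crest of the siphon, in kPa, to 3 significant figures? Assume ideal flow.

From the surface to the outlet (both open to atmosphere, surface at rest): v = √(2g·h_out) = √(2·9.81·3.12) = 7.82 m/s.
The bore is uniform, so the speed at the crest is the same v. Bernoulli surface→crest: P_atm = P_top + ½ρv² + ρg·h_top.
P_top = 101000 − ½·1260·7.82² − 1260·9.81·0.395 = 57600 Pa. So P_gauge = P_top − P_atm = -43400 Pa.

-43.4 kPa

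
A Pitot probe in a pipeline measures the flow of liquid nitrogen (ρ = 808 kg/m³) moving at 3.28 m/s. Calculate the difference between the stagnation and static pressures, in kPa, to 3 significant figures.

4.35 kPa

At the stagnation point the flow is brought to rest, so Bernoulli gives P_stag − P_static = ½ρv².
ΔP = ½·808·3.28² = 4350 Pa.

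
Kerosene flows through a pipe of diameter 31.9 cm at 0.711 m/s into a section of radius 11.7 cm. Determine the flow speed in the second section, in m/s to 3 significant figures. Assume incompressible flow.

1.32 m/s

Continuity gives A₁v₁ = A₂v₂, so v₂ = (799 cm²)/(430 cm²) × 0.711 m/s = 1.32 m/s.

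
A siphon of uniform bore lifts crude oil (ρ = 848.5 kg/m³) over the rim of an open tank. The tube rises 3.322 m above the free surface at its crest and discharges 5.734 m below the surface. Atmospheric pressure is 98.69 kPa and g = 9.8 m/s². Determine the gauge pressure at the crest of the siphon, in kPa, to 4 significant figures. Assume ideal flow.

Bernoulli surface→outlet gives ½v² = g·h_out, so v = √(2·9.8·5.734) = 10.60 m/s.
With constant cross-section the crest speed equals v; applying Bernoulli from the surface up to the crest, P_top = P_atm − ½ρv² − ρg·h_top.
P_top = 98690 − ½·848.5·10.60² − 848.5·9.8·3.322 = 23390 Pa. So P_gauge = P_top − P_atm = -75300 Pa.

P_gauge = -75.30 kPa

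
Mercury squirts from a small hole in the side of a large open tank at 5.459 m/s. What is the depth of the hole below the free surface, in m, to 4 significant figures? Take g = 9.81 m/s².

h ≈ 1.519 m

Torricelli: v = √(2gh), so h = v²/(2g).
h = 5.459²/(2·9.81) = 29.80/19.62 = 1.519 m.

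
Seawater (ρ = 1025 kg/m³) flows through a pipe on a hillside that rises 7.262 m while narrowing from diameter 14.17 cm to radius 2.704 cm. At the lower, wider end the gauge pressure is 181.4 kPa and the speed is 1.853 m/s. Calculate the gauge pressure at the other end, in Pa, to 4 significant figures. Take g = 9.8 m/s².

The volume flow rate is constant, so v₂ = (A₁/A₂)v₁ = (157.7/22.97)·1.853 = 12.72 m/s.
Bernoulli: P₁ + ½ρv₁² + ρg h₁ = P₂ + ½ρv₂² + ρg h₂, so P₂ = P₁ + ½ρ(v₁² − v₂²) − ρg(h₂ − h₁).
P₂ = 181400 + ½·1025·(1.853² − 12.72²) − 1025·9.8·(+7.262) = 181400 + (-81180) − (72950) = 27270 Pa.

27270 Pa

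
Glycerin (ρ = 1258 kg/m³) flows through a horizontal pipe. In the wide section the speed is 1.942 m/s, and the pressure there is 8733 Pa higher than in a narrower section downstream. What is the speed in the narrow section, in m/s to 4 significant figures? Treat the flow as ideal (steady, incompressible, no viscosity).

Horizontal Bernoulli: P₁ + ½ρv₁² = P₂ + ½ρv₂², so v₂² = v₁² + 2(P₁ − P₂)/ρ.
v₂ = √(1.942² + 2·8733/1258) = √(3.771 + 13.88) = 4.202 m/s.

v₂ ≈ 4.202 m/s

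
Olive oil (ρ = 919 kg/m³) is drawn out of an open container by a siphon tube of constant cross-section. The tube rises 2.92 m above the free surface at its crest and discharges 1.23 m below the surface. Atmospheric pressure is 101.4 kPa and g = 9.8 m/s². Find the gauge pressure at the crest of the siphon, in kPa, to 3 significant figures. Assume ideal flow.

From the surface to the outlet (both open to atmosphere, surface at rest): v = √(2g·h_out) = √(2·9.8·1.23) = 4.91 m/s.
The bore is uniform, so the speed at the crest is the same v. Bernoulli surface→crest: P_atm = P_top + ½ρv² + ρg·h_top.
P_top = 101400 − ½·919·4.91² − 919·9.8·2.92 = 64000 Pa. So P_gauge = P_top − P_atm = -37400 Pa.

-37.4 kPa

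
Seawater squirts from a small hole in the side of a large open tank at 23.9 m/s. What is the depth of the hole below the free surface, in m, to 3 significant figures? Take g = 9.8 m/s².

For a small hole in a large open tank, ½v² = gh, giving h = v²/(2g).
h = 23.9²/(2·9.8) = 571/19.60 = 29.1 m.

29.1 m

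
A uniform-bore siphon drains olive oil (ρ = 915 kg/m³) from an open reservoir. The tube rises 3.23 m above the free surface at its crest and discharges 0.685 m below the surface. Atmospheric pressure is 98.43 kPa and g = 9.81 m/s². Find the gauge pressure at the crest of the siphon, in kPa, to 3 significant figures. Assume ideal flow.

The outlet speed comes from Torricelli: v = √(2g·0.685) = 3.67 m/s.
Continuity keeps v the same throughout the tube; from surface to crest, P_atm + 0 = P_top + ½ρv² + ρg·h_top.
P_top = 98430 − ½·915·3.67² − 915·9.81·3.23 = 63300 Pa. So P_gauge = P_top − P_atm = -35100 Pa.

-35.1 kPa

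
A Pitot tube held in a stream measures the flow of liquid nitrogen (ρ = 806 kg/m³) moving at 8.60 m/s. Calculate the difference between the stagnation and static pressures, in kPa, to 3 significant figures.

29.8 kPa

At the stagnation point the flow is brought to rest, so Bernoulli gives P_stag − P_static = ½ρv².
ΔP = ½·806·8.60² = 29800 Pa.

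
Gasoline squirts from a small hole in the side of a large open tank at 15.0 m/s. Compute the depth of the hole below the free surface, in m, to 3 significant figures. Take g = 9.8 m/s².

h ≈ 11.5 m

Inverting v = √(2gh) gives h = v² / 2g.
h = 15.0²/(2·9.8) = 225/19.60 = 11.5 m.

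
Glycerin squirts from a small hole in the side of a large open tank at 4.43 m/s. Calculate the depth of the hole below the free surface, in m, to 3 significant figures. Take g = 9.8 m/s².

h ≈ 1.00 m

Torricelli: v = √(2gh), so h = v²/(2g).
h = 4.43²/(2·9.8) = 19.6/19.60 = 1.00 m.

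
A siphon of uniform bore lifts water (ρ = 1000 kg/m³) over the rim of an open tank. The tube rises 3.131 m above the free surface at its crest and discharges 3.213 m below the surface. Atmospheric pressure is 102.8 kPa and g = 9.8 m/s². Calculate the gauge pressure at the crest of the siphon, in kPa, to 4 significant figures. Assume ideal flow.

P_gauge ≈ -62.17 kPa

From the surface to the outlet (both open to atmosphere, surface at rest): v = √(2g·h_out) = √(2·9.8·3.213) = 7.936 m/s.
With constant cross-section the crest speed equals v; applying Bernoulli from the surface up to the crest, P_top = P_atm − ½ρv² − ρg·h_top.
P_top = 102800 − ½·1000·7.936² − 1000·9.8·3.131 = 40630 Pa. So P_gauge = P_top − P_atm = -62170 Pa.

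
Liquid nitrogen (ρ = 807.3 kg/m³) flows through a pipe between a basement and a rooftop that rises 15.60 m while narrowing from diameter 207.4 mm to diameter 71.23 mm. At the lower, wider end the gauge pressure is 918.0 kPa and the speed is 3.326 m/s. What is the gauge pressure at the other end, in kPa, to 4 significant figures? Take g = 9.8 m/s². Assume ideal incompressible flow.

By continuity, v₂ = v₁·A₁/A₂ = 3.326·(337.8/39.85) = 28.20 m/s.
Energy conservation along the streamline gives P₂ = P₁ − ½ρ(v₂² − v₁²) − ρg(h₂ − h₁).
P₂ = 918000 + ½·807.3·(3.326² − 28.20²) − 807.3·9.8·(+15.60) = 918000 + (-316500) − (123400) = 478100 Pa.

P₂ ≈ 478.1 kPa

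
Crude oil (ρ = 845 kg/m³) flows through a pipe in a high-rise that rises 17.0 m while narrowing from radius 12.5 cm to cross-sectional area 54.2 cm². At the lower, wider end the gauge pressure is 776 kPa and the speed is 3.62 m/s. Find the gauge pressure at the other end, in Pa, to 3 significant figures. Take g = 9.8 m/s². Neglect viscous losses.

Mass conservation (A₁v₁ = A₂v₂) gives v₂ = 3.62 × 491/54.2 = 32.8 m/s.
Energy conservation along the streamline gives P₂ = P₁ − ½ρ(v₂² − v₁²) − ρg(h₂ − h₁).
P₂ = 776000 + ½·845·(3.62² − 32.8²) − 845·9.8·(+17.0) = 776000 + (-449000) − (141000) = 187000 Pa.

P₂ = 187000 Pa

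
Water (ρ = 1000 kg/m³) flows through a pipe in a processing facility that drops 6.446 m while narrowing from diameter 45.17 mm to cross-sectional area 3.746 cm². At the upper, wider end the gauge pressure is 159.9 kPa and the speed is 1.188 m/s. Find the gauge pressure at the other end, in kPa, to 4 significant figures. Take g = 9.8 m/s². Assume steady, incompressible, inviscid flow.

P₂ ≈ 210.9 kPa

The volume flow rate is constant, so v₂ = (A₁/A₂)v₁ = (16.02/3.746)·1.188 = 5.082 m/s.
Bernoulli: P₁ + ½ρv₁² + ρg h₁ = P₂ + ½ρv₂² + ρg h₂, so P₂ = P₁ + ½ρ(v₁² − v₂²) − ρg(h₂ − h₁).
P₂ = 159900 + ½·1000·(1.188² − 5.082²) − 1000·9.8·(−6.446) = 159900 + (-12210) − (-63170) = 210900 Pa.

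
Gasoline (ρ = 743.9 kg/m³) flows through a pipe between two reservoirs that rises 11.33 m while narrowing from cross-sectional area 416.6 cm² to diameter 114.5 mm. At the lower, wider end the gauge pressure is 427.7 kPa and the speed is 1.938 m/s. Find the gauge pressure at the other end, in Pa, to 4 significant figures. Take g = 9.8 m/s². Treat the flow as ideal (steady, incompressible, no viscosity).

Mass conservation (A₁v₁ = A₂v₂) gives v₂ = 1.938 × 416.6/103.0 = 7.841 m/s.
Bernoulli: P₁ + ½ρv₁² + ρg h₁ = P₂ + ½ρv₂² + ρg h₂, so P₂ = P₁ + ½ρ(v₁² − v₂²) − ρg(h₂ − h₁).
P₂ = 427700 + ½·743.9·(1.938² − 7.841²) − 743.9·9.8·(+11.33) = 427700 + (-21470) − (82600) = 323600 Pa.

323600 Pa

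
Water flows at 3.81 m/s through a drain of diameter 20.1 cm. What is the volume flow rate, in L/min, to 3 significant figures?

Q = A·v = 0.0317 m² × 3.81 m/s = 0.121 m³/s.
Converting: 0.121 m³/s × 60000 = 7250 L/min.

Q ≈ 7250 L/min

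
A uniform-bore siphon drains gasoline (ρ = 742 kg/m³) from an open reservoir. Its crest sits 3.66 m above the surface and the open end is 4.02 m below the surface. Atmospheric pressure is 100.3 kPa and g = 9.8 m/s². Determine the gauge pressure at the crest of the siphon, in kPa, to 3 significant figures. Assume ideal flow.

The outlet speed comes from Torricelli: v = √(2g·4.02) = 8.88 m/s.
Continuity keeps v the same throughout the tube; from surface to crest, P_atm + 0 = P_top + ½ρv² + ρg·h_top.
P_top = 100300 − ½·742·8.88² − 742·9.8·3.66 = 44500 Pa. So P_gauge = P_top − P_atm = -55800 Pa.

-55.8 kPa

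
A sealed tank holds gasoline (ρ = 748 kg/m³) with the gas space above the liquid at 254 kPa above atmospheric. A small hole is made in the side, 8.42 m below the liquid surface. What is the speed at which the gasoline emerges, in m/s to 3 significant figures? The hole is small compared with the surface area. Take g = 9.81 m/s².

v = 29.1 m/s

Take point 1 at the surface (v₁ ≈ 0) and point 2 at the hole (at atmospheric pressure). Bernoulli: P₁ + ρg h = P_atm + ½ρv₂².
With P₁ − P_atm = 254000 Pa, v₂ = √(2gh + 2ΔP/ρ) = √(2·9.81·8.42 + 2·254000/748) = 29.1 m/s.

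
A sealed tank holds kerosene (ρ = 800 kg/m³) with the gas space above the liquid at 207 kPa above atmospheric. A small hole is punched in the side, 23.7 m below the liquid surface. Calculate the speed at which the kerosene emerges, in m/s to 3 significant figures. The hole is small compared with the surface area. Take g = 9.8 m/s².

31.3 m/s

Take point 1 at the surface (v₁ ≈ 0) and point 2 at the hole (at atmospheric pressure). Bernoulli: P₁ + ρg h = P_atm + ½ρv₂².
With P₁ − P_atm = 207000 Pa, v₂ = √(2gh + 2ΔP/ρ) = √(2·9.8·23.7 + 2·207000/800) = 31.3 m/s.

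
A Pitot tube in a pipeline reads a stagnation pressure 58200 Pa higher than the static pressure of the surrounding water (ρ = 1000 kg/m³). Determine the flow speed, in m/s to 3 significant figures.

v = 10.8 m/s

The dynamic pressure equals the rise in static pressure at the stagnation point: ΔP = ½ρv².
v = √(2ΔP/ρ) = √(2·58200/1000) = 10.8 m/s.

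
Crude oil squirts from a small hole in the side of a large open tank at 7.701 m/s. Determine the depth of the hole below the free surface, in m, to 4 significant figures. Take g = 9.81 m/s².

Torricelli: v = √(2gh), so h = v²/(2g).
h = 7.701²/(2·9.81) = 59.31/19.62 = 3.023 m.

h = 3.023 m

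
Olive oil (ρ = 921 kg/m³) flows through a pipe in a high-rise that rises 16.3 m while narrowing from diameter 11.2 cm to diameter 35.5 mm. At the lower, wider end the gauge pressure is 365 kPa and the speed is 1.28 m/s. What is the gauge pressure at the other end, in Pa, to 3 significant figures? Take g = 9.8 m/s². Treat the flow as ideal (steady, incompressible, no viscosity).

P₂ ≈ 144000 Pa

The volume flow rate is constant, so v₂ = (A₁/A₂)v₁ = (98.5/9.90)·1.28 = 12.7 m/s.
Applying Bernoulli between the two ends and solving for P₂: P₂ = P₁ + ½ρ(v₁² − v₂²) − ρgΔh.
P₂ = 365000 + ½·921·(1.28² − 12.7²) − 921·9.8·(+16.3) = 365000 + (-74000) − (147000) = 144000 Pa.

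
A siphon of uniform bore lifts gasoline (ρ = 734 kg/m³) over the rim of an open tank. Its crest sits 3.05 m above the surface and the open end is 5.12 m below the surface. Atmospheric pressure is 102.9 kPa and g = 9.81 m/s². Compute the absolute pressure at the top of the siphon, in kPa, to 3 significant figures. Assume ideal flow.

P_top = 44.1 kPa

From the surface to the outlet (both open to atmosphere, surface at rest): v = √(2g·h_out) = √(2·9.81·5.12) = 10.0 m/s.
Continuity keeps v the same throughout the tube; from surface to crest, P_atm + 0 = P_top + ½ρv² + ρg·h_top.
P_top = 102900 − ½·734·10.0² − 734·9.81·3.05 = 44100 Pa.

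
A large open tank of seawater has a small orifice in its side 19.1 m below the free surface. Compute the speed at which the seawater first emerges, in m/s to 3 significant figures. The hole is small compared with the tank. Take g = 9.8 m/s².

With the surface at rest and both surface and jet at atmospheric pressure, Bernoulli gives ρg h = ½ρv², so v = √(2gh) = √(2·9.8·19.1) = 19.3 m/s.

v = 19.3 m/s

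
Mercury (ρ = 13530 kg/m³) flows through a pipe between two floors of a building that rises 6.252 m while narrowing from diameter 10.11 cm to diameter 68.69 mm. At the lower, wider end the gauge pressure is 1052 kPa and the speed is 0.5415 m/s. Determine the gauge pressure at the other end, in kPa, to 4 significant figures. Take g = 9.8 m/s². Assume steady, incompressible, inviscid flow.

Continuity gives A₁v₁ = A₂v₂, so v₂ = (80.28 cm²)/(37.06 cm²) × 0.5415 m/s = 1.173 m/s.
Bernoulli: P₁ + ½ρv₁² + ρg h₁ = P₂ + ½ρv₂² + ρg h₂, so P₂ = P₁ + ½ρ(v₁² − v₂²) − ρg(h₂ − h₁).
P₂ = 1052000 + ½·13530·(0.5415² − 1.173²) − 13530·9.8·(+6.252) = 1052000 + (-7325) − (829000) = 215700 Pa.

P₂ = 215.7 kPa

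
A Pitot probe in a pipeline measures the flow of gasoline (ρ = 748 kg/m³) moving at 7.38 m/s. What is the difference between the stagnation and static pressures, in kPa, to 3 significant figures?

20.4 kPa

At the stagnation point the flow is brought to rest, so Bernoulli gives P_stag − P_static = ½ρv².
ΔP = ½·748·7.38² = 20400 Pa.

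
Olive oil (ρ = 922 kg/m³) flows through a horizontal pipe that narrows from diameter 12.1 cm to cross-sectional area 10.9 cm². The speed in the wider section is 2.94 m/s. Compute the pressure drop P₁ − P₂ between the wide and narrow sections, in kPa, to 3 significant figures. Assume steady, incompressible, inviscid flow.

By continuity, v₂ = v₁·A₁/A₂ = 2.94·(115/10.9) = 31.0 m/s.
The pipe is horizontal, so Bernoulli reduces to P₁ + ½ρv₁² = P₂ + ½ρv₂².
P₁ − P₂ = ½·922·(31.0² − 2.94²) = ½·922·953 = 439000 Pa.

ΔP ≈ 439 kPa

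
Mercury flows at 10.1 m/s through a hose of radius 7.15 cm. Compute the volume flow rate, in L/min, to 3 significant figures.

Q = 9730 L/min

Q = A·v = 0.0161 m² × 10.1 m/s = 0.162 m³/s.
Converting: 0.162 m³/s × 60000 = 9730 L/min.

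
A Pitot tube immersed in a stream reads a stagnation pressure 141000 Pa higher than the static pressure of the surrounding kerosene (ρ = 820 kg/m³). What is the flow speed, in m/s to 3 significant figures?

At the stagnation point the flow is brought to rest, so Bernoulli gives P_stag − P_static = ½ρv².
v = √(2ΔP/ρ) = √(2·141000/820) = 18.5 m/s.

v = 18.5 m/s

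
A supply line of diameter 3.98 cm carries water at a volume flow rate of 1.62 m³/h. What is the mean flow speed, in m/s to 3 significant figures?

v ≈ 0.362 m/s

Q = 1.62 m³/h = 0.000450 m³/s.
v = Q/A = 0.000450 / 0.00124 = 0.362 m/s.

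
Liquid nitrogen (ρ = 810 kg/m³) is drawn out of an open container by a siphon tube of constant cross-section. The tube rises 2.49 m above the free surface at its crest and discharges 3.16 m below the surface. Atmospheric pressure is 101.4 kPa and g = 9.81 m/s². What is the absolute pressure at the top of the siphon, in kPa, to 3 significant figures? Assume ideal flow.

The outlet speed comes from Torricelli: v = √(2g·3.16) = 7.87 m/s.
With constant cross-section the crest speed equals v; applying Bernoulli from the surface up to the crest, P_top = P_atm − ½ρv² − ρg·h_top.
P_top = 101400 − ½·810·7.87² − 810·9.81·2.49 = 56500 Pa.

P_top = 56.5 kPa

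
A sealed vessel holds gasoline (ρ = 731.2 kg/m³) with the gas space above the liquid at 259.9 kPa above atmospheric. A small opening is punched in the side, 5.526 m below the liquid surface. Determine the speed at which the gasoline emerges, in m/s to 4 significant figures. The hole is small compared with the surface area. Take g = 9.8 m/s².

28.62 m/s

Take point 1 at the surface (v₁ ≈ 0) and point 2 at the hole (at atmospheric pressure). Bernoulli: P₁ + ρg h = P_atm + ½ρv₂².
With P₁ − P_atm = 259900 Pa, v₂ = √(2gh + 2ΔP/ρ) = √(2·9.8·5.526 + 2·259900/731.2) = 28.62 m/s.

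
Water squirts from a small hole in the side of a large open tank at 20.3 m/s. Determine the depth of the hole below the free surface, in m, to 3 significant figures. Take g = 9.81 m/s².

Torricelli: v = √(2gh), so h = v²/(2g).
h = 20.3²/(2·9.81) = 412/19.62 = 21.0 m.

h = 21.0 m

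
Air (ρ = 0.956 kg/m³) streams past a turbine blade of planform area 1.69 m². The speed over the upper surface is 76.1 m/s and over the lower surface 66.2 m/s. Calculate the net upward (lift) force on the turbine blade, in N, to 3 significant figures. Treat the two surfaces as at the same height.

F = 1140 N

From P + ½ρv² = const at equal height, P_low − P_up = ½ρ(v_up² − v_low²).
ΔP = ½·0.956·(76.1² − 66.2²) = 673 Pa.
Lift = ΔP · A = 673 × 1.69 = 1140 N.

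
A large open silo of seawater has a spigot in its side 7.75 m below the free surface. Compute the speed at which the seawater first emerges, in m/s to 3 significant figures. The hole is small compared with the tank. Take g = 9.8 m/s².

v ≈ 12.3 m/s

The surface is effectively still and both ends are open, so ½v² = gh and v = √(2·9.8·7.75) = 12.3 m/s.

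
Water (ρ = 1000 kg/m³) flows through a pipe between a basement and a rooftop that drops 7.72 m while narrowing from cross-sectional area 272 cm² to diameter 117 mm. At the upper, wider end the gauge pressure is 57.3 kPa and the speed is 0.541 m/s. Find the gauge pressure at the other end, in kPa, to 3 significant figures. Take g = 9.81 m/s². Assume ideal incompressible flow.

P₂ = 132 kPa

The volume flow rate is constant, so v₂ = (A₁/A₂)v₁ = (272/108)·0.541 = 1.37 m/s.
Bernoulli: P₁ + ½ρv₁² + ρg h₁ = P₂ + ½ρv₂² + ρg h₂, so P₂ = P₁ + ½ρ(v₁² − v₂²) − ρg(h₂ − h₁).
P₂ = 57300 + ½·1000·(0.541² − 1.37²) − 1000·9.81·(−7.72) = 57300 + (-790) − (-75700) = 132000 Pa.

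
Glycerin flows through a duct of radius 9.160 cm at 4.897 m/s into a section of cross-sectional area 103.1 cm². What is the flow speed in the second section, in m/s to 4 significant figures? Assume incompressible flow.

v₂ = 12.52 m/s

Mass conservation (A₁v₁ = A₂v₂) gives v₂ = 4.897 × 263.6/103.1 = 12.52 m/s.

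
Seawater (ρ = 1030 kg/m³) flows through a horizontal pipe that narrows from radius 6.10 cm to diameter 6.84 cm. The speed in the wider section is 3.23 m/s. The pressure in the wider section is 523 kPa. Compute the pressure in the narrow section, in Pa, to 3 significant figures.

By continuity, v₂ = v₁·A₁/A₂ = 3.23·(117/36.7) = 10.3 m/s.
The pipe is horizontal, so Bernoulli reduces to P₁ + ½ρv₁² = P₂ + ½ρv₂².
P₂ = P₁ − ½ρ(v₂² − v₁²) = 523000 − ½·1030·(10.3² − 3.23²) = 523000 − 49000 = 474000 Pa.

P₂ = 474000 Pa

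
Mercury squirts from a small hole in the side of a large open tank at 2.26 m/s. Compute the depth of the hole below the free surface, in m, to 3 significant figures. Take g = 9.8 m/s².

For a small hole in a large open tank, ½v² = gh, giving h = v²/(2g).
h = 2.26²/(2·9.8) = 5.11/19.60 = 0.261 m.

h = 0.261 m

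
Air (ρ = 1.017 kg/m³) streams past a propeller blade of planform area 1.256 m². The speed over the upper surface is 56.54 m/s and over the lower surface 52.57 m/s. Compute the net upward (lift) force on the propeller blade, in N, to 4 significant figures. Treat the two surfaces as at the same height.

The faster flow above has the lower pressure; Bernoulli (same height) gives ΔP = ½ρ(v_up² − v_low²).
ΔP = ½·1.017·(56.54² − 52.57²) = 220.3 Pa.
Lift = ΔP · A = 220.3 × 1.256 = 276.7 N.

F = 276.7 N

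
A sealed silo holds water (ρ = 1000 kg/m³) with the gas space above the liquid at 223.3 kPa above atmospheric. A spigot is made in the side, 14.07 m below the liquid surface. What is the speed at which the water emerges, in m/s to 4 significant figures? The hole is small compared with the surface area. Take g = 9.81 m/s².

26.88 m/s

Take point 1 at the surface (v₁ ≈ 0) and point 2 at the hole (at atmospheric pressure). Bernoulli: P₁ + ρg h = P_atm + ½ρv₂².
With P₁ − P_atm = 223300 Pa, v₂ = √(2gh + 2ΔP/ρ) = √(2·9.81·14.07 + 2·223300/1000) = 26.88 m/s.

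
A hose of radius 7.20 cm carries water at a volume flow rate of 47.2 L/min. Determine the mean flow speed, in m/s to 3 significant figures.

v ≈ 0.0483 m/s

Q = 47.2 L/min = 0.000787 m³/s.
v = Q/A = 0.000787 / 0.0163 = 0.0483 m/s.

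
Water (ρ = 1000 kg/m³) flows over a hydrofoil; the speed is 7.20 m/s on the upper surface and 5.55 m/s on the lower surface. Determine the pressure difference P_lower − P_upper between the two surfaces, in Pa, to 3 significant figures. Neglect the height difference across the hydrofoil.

ΔP ≈ 10500 Pa

The pressure is lower where the speed is higher: ΔP = ½ρ(v_up² − v_low²).
ΔP = ½·1000·(7.20² − 5.55²) = 10500 Pa.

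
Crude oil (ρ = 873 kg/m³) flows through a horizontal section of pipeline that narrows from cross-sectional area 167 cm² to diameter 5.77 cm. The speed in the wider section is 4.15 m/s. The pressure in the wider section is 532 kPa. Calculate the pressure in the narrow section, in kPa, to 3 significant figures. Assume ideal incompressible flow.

Continuity gives A₁v₁ = A₂v₂, so v₂ = (167 cm²)/(26.1 cm²) × 4.15 m/s = 26.5 m/s.
With no height change, Bernoulli's equation is P₁ + ½ρv₁² = P₂ + ½ρv₂².
P₂ = P₁ − ½ρ(v₂² − v₁²) = 532000 − ½·873·(26.5² − 4.15²) = 532000 − 299000 = 233000 Pa.

P₂ ≈ 233 kPa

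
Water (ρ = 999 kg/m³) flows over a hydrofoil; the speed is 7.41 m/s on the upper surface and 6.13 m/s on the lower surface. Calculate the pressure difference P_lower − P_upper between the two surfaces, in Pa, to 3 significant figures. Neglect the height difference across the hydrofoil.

ΔP = 8660 Pa

The pressure is lower where the speed is higher: ΔP = ½ρ(v_up² − v_low²).
ΔP = ½·999·(7.41² − 6.13²) = 8660 Pa.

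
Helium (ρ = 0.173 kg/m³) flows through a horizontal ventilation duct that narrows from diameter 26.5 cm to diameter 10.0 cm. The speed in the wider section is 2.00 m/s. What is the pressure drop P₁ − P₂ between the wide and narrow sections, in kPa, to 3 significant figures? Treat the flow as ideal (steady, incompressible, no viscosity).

ΔP ≈ 0.0167 kPa

Continuity gives A₁v₁ = A₂v₂, so v₂ = (552 cm²)/(78.5 cm²) × 2.00 m/s = 14.0 m/s.
Bernoulli (h₁ = h₂): P₁ − P₂ = ½ρ(v₂² − v₁²).
P₁ − P₂ = ½·0.173·(14.0² − 2.00²) = ½·0.173·193 = 16.7 Pa.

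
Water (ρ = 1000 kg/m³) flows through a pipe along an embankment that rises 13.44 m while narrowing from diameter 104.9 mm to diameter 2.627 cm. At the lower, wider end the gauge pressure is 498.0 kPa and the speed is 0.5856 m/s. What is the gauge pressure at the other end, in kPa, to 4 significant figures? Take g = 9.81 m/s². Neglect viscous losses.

Mass conservation (A₁v₁ = A₂v₂) gives v₂ = 0.5856 × 86.43/5.420 = 9.338 m/s.
Bernoulli: P₁ + ½ρv₁² + ρg h₁ = P₂ + ½ρv₂² + ρg h₂, so P₂ = P₁ + ½ρ(v₁² − v₂²) − ρg(h₂ − h₁).
P₂ = 498000 + ½·1000·(0.5856² − 9.338²) − 1000·9.81·(+13.44) = 498000 + (-43420) − (131800) = 322700 Pa.

P₂ ≈ 322.7 kPa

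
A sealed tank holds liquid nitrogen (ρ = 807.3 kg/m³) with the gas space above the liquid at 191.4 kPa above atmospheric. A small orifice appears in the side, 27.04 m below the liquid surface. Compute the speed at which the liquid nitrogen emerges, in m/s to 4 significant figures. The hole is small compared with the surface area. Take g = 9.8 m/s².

v = 31.69 m/s

Take point 1 at the surface (v₁ ≈ 0) and point 2 at the hole (at atmospheric pressure). Bernoulli: P₁ + ρg h = P_atm + ½ρv₂².
With P₁ − P_atm = 191400 Pa, v₂ = √(2gh + 2ΔP/ρ) = √(2·9.8·27.04 + 2·191400/807.3) = 31.69 m/s.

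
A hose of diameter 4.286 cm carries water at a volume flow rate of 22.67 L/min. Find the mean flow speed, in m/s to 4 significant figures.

Q = 22.67 L/min = 0.0003778 m³/s.
v = Q/A = 0.0003778 / 0.001443 = 0.2619 m/s.

v ≈ 0.2619 m/s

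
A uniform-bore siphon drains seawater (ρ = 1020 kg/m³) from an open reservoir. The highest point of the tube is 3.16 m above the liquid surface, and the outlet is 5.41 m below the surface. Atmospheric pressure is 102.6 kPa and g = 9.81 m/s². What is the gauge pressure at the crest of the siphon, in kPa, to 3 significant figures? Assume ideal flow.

P_gauge ≈ -85.8 kPa

From the surface to the outlet (both open to atmosphere, surface at rest): v = √(2g·h_out) = √(2·9.81·5.41) = 10.3 m/s.
The bore is uniform, so the speed at the crest is the same v. Bernoulli surface→crest: P_atm = P_top + ½ρv² + ρg·h_top.
P_top = 102600 − ½·1020·10.3² − 1020·9.81·3.16 = 16800 Pa. So P_gauge = P_top − P_atm = -85800 Pa.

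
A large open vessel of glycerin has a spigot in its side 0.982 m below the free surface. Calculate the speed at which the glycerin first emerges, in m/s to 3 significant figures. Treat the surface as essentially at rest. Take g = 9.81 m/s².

Torricelli's result v = √(2gh) gives v = √(2·9.81·0.982) = 4.39 m/s.

v = 4.39 m/s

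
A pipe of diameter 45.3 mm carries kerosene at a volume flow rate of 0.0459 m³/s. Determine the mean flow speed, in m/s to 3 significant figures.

Q = 0.0459 m³/s = 0.0459 m³/s.
v = Q/A = 0.0459 / 0.00161 = 28.5 m/s.

v = 28.5 m/s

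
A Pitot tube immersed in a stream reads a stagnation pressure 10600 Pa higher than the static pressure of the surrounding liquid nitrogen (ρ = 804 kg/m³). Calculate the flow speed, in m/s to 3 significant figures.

v ≈ 5.13 m/s

At the stagnation point the flow is brought to rest, so Bernoulli gives P_stag − P_static = ½ρv².
v = √(2ΔP/ρ) = √(2·10600/804) = 5.13 m/s.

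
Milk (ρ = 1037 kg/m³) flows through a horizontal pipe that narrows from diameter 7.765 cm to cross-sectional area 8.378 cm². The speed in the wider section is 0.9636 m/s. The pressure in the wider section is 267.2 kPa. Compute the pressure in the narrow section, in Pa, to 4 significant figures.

Continuity gives A₁v₁ = A₂v₂, so v₂ = (47.36 cm²)/(8.378 cm²) × 0.9636 m/s = 5.447 m/s.
The pipe is horizontal, so Bernoulli reduces to P₁ + ½ρv₁² = P₂ + ½ρv₂².
P₂ = P₁ − ½ρ(v₂² − v₁²) = 267200 − ½·1037·(5.447² − 0.9636²) = 267200 − 14900 = 252300 Pa.

P₂ ≈ 252300 Pa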